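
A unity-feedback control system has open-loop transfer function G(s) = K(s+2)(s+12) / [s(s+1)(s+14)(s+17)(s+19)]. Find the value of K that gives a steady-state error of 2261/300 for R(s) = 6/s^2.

The open loop has one pole at the origin → type 1 system.
K_v = lim_{s→0} s·G(s) = K·2·12 / (1·14·17·19) = (12/2261)·K.
e_ss = 6/K_v = 2261/300 ⇒ K_v = 1800/2261 ⇒ K = (1800/2261)/(12/2261) = 150.

150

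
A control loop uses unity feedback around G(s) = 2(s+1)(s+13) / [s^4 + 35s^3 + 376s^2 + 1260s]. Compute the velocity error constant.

13/630

Lowest-order denominator term is 1260s, so the open loop has 1 pole at the origin → type 1 system.
K_v = lim_{s→0} s·G(s) = 2·1·13 / 1260 = 13/630.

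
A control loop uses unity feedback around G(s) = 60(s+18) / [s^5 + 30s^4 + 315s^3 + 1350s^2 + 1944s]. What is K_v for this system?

5/9

Lowest-order denominator term is 1944s, so the open loop has 1 pole at the origin → type 1 system.
K_v = lim_{s→0} s·G(s) = 60·18 / 1944 = 5/9.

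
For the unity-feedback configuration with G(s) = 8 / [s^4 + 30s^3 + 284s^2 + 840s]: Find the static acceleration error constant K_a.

0

Lowest-order denominator term is 840s, so the open loop has 1 pole at the origin → type 1 system.
K_a = lim_{s→0} s^2·G(s) = 0 (the extra factor of s kills the finite limit).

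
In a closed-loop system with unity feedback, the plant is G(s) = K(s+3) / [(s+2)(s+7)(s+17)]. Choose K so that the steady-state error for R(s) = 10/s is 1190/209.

The open loop has no poles at the origin → type 0 system.
K_p = lim_{s→0} G(s) = K·3 / (2·7·17) = (3/238)·K.
e_ss = 10/(1 + K_p) = 1190/209 ⇒ 1 + (3/238)·K = 209/119 ⇒ K = 60.

60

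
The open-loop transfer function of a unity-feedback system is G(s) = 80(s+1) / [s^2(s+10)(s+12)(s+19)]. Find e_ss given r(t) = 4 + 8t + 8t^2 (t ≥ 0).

System type = 2 (two poles at s=0). Treating each term separately:
  • 4: tracked with zero error.
  • 8t: tracked with zero error.
  • 8t^2: e_ss = 16/K_a with K_a=2/57 → 456.
Total e_ss = 456.

456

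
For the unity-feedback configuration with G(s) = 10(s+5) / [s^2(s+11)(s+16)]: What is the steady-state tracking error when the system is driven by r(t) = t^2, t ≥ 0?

7.04

The open loop has two poles at the origin → type 2 system.
K_a = lim_{s→0} s^2·G(s) = 10·5 / (11·16) = 25/88.
r(t) = t^2 gives R(s) = 2/s^3.
e_ss = 2/K_a = 2/(25/88) = 7.04.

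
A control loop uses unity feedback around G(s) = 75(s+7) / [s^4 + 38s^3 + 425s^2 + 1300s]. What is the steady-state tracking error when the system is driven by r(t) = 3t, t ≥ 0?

52/7

The denominator has no term below 1300s — 1 pole at s=0, type 1.
K_v = lim_{s→0} s·G(s) = 75·7 / 1300 = 21/52.
e_ss = 3/K_v = 3/(21/52) = 52/7.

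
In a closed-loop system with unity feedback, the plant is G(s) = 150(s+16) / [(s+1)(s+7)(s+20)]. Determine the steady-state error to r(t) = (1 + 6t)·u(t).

The open loop has no poles at the origin → type 0 system. Treating each term separately:
  • 1: e_ss = 1/(1+K_p) with K_p=120/7 → 7/127.
  • 6t: a type-0 system cannot track it, e_ss → ∞.
The unbounded component dominates.

infinity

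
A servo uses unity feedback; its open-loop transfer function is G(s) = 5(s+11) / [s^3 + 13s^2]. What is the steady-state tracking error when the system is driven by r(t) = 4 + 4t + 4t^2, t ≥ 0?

104/55

Factoring s^2 from the denominator leaves a polynomial with constant term 13, so the system is type 2. Treating each term separately:
  • 4: tracked with zero error.
  • 4t: tracked with zero error.
  • 4t^2: e_ss = 8/K_a with K_a=55/13 → 104/55.
Total e_ss = 104/55.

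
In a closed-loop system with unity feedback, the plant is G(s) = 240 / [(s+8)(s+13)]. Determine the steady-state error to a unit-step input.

13/43

No free integrators in G(s): this is a type 0 system.
K_p = lim_{s→0} G(s) = 240 / (8·13) = 30/13.
e_ss = 1/(1 + K_p) = 1/(43/13) = 13/43.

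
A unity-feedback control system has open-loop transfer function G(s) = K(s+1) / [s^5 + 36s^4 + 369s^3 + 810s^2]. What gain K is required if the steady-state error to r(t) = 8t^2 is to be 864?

Factoring s^2 from the denominator leaves a polynomial with constant term 810, so the system is type 2.
K_a = lim_{s→0} s^2·G(s) = K·1 / 810 = (1/810)·K.
e_ss = 16/K_a = 864 ⇒ K_a = 1/54 ⇒ K = (1/54)/(1/810) = 15.

15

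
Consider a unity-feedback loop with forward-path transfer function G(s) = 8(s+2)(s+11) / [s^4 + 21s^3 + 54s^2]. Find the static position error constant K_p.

infinity

K_p = lim_{s→0} G(s); with 2 poles at the origin the limit diverges, so K_p = ∞.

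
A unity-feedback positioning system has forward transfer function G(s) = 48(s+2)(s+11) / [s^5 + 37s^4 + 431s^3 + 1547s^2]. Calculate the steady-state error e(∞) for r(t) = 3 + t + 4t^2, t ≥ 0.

1547/132

Lowest-order denominator term is 1547s^2, so the open loop has 2 poles at the origin → type 2 system. Taking each input component in turn:
  • 3: tracked with zero error.
  • t: tracked with zero error.
  • 4t^2: e_ss = 8/K_a with K_a=1056/1547 → 1547/132.
Total e_ss = 1547/132.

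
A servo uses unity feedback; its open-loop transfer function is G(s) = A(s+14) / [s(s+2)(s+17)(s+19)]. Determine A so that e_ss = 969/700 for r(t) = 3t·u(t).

100

System type = 1 (one pole at s=0).
K_v = lim_{s→0} s·G(s) = A·14 / (2·17·19) = (7/323)·A.
e_ss = 3/K_v = 969/700 ⇒ K_v = 700/323 ⇒ A = (700/323)/(7/323) = 100.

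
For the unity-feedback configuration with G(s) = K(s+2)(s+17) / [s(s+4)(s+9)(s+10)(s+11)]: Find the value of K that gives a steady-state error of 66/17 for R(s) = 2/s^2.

G(s) has one factor of s in the denominator, so the system is type 1.
K_v = lim_{s→0} s·G(s) = K·2·17 / (4·9·10·11) = (17/1980)·K.
e_ss = 2/K_v = 66/17 ⇒ K_v = 17/33 ⇒ K = (17/33)/(17/1980) = 60.

60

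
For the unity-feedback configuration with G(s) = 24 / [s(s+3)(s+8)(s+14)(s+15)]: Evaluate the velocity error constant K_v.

1/210

G(s) has one factor of s in the denominator, so the system is type 1.
K_v = lim_{s→0} s·G(s) = 24 / (3·8·14·15) = 1/210.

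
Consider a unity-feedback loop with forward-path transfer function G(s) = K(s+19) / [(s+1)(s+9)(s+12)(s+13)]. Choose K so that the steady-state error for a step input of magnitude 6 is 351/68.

G(s) has no factors of s in the denominator, so the system is type 0.
K_p = lim_{s→0} G(s) = K·19 / (1·9·12·13) = (19/1404)·K.
e_ss = 6/(1 + K_p) = 351/68 ⇒ 1 + (19/1404)·K = 136/117 ⇒ K = 12.

12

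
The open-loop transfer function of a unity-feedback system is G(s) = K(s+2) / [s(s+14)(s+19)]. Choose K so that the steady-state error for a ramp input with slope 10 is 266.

G(s) has one factor of s in the denominator, so the system is type 1.
K_v = lim_{s→0} s·G(s) = K·2 / (14·19) = (1/133)·K.
e_ss = 10/K_v = 266 ⇒ K_v = 5/133 ⇒ K = (5/133)/(1/133) = 5.

5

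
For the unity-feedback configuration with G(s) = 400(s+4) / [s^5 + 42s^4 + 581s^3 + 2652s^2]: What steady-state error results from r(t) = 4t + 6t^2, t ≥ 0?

The denominator has no term below 2652s^2 — 2 poles at s=0, type 2. Taking each input component in turn:
  • 4t: tracked with zero error.
  • 6t^2: e_ss = 12/K_a with K_a=400/663 → 19.89.
Total e_ss = 19.89.

19.89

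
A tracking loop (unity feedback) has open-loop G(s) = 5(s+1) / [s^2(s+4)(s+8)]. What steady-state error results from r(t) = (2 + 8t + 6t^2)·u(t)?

76.8

Two free integrators in G(s): this is a type 2 system. Taking each input component in turn:
  • 2: tracked with zero error.
  • 8t: tracked with zero error.
  • 6t^2: e_ss = 12/K_a with K_a=5/32 → 76.8.
Total e_ss = 76.8.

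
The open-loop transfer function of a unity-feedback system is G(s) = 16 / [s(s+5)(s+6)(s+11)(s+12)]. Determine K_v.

2/495

The open loop has one pole at the origin → type 1 system.
K_v = lim_{s→0} s·G(s) = 16 / (5·6·11·12) = 2/495.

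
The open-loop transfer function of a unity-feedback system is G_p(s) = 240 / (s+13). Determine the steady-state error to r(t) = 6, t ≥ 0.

78/253

The open loop has no poles at the origin → type 0 system.
K_p = lim_{s→0} G_p(s) = 240 / (13) = 240/13.
e_ss = 6/(1 + K_p) = 6/(253/13) = 78/253.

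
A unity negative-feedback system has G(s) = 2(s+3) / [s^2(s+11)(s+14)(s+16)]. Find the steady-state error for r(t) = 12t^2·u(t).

Two free integrators in G(s): this is a type 2 system.
K_a = lim_{s→0} s^2·G(s) = 2·3 / (11·14·16) = 3/1232.
r(t) = 12t^2 gives R(s) = 24/s^3.
e_ss = 24/K_a = 24/(3/1232) = 9856.

9856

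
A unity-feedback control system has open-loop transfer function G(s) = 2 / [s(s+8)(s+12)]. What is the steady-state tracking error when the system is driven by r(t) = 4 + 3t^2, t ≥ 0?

infinity

The open loop has one pole at the origin → type 1 system. By superposition:
  • 4: tracked with zero error.
  • 3t^2: a type-1 system cannot track it, e_ss → ∞.
The unbounded component dominates.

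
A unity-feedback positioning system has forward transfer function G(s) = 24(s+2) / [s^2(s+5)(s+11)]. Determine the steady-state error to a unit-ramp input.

Two free integrators in G(s): this is a type 2 system.
A type-2 system has K_v = ∞, so it tracks a ramp input with zero steady-state error.

0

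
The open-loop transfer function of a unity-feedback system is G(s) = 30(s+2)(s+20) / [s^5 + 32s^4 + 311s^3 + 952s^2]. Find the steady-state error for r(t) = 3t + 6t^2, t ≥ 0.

The denominator has no term below 952s^2 — 2 poles at s=0, type 2. By superposition:
  • 3t: tracked with zero error.
  • 6t^2: e_ss = 12/K_a with K_a=150/119 → 9.52.
Total e_ss = 9.52.

9.52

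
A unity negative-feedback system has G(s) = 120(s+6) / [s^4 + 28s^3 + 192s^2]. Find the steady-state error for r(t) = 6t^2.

3.2

The denominator has no term below 192s^2 — 2 poles at s=0, type 2.
K_a = lim_{s→0} s^2·G(s) = 120·6 / 192 = 3.75.
r(t) = 6t^2 gives R(s) = 12/s^3.
e_ss = 12/K_a = 12/3.75 = 3.2.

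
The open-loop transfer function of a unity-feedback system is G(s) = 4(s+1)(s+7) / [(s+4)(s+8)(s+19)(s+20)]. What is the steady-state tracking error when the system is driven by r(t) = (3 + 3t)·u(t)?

infinity

G(s) has no factors of s in the denominator, so the system is type 0. By superposition:
  • 3: e_ss = 3/(1+K_p) with K_p=7/3040 → 9120/3047.
  • 3t: a type-0 system cannot track it, e_ss → ∞.
The unbounded component dominates.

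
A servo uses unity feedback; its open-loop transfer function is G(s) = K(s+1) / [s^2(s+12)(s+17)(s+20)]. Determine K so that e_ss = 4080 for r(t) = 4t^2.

G(s) has two factors of s in the denominator, so the system is type 2.
K_a = lim_{s→0} s^2·G(s) = K·1 / (12·17·20) = (1/4080)·K.
e_ss = 8/K_a = 4080 ⇒ K_a = 1/510 ⇒ K = (1/510)/(1/4080) = 8.

8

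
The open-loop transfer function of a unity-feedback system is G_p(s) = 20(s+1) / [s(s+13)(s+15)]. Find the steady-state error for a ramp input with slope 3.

29.25

System type = 1 (one pole at s=0).
K_v = lim_{s→0} s·G_p(s) = 20·1 / (13·15) = 4/39.
e_ss = 3/K_v = 3/(4/39) = 29.25.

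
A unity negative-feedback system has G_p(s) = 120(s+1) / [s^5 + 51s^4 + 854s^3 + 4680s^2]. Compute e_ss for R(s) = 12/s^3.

468

Factoring s^2 from the denominator leaves a polynomial with constant term 4680, so the system is type 2.
K_a = lim_{s→0} s^2·G_p(s) = 120·1 / 4680 = 1/39.
r(t) = 6t^2 gives R(s) = 12/s^3.
e_ss = 12/K_a = 12/(1/39) = 468.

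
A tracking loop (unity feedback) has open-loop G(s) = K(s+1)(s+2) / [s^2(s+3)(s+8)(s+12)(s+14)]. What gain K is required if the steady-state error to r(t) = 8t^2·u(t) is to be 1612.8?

The open loop has two poles at the origin → type 2 system.
K_a = lim_{s→0} s^2·G(s) = K·1·2 / (3·8·12·14) = (1/2016)·K.
e_ss = 16/K_a = 1612.8 ⇒ K_a = 5/504 ⇒ K = (5/504)/(1/2016) = 20.

20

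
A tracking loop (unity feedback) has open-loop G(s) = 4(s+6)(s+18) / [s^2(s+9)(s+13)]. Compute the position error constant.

infinity

K_p = lim_{s→0} G(s); with 2 poles at the origin the limit diverges, so K_p = ∞.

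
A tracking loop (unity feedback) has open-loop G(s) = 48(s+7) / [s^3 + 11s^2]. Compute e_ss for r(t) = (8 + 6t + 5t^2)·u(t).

55/168

The denominator has no term below 11s^2 — 2 poles at s=0, type 2. Taking each input component in turn:
  • 8: tracked with zero error.
  • 6t: tracked with zero error.
  • 5t^2: e_ss = 10/K_a with K_a=336/11 → 55/168.
Total e_ss = 55/168.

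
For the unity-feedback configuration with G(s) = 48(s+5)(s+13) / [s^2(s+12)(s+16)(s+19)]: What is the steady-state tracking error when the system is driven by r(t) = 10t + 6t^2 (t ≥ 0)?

System type = 2 (two poles at s=0). Treating each term separately:
  • 10t: tracked with zero error.
  • 6t^2: e_ss = 12/K_a with K_a=65/76 → 912/65.
Total e_ss = 912/65.

912/65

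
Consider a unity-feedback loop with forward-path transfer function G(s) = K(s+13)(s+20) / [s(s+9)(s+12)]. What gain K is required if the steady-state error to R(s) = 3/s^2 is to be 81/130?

2

System type = 1 (one pole at s=0).
K_v = lim_{s→0} s·G(s) = K·13·20 / (9·12) = (65/27)·K.
e_ss = 3/K_v = 81/130 ⇒ K_v = 130/27 ⇒ K = (130/27)/(65/27) = 2.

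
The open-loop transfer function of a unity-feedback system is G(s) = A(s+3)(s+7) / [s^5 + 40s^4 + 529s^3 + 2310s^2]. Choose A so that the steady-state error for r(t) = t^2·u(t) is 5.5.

Factoring s^2 from the denominator leaves a polynomial with constant term 2310, so the system is type 2.
K_a = lim_{s→0} s^2·G(s) = A·3·7 / 2310 = (1/110)·A.
e_ss = 2/K_a = 5.5 ⇒ K_a = 4/11 ⇒ A = (4/11)/(1/110) = 40.

40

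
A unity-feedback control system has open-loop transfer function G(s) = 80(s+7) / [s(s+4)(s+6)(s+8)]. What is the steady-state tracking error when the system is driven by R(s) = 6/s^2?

The open loop has one pole at the origin → type 1 system.
K_v = lim_{s→0} s·G(s) = 80·7 / (4·6·8) = 35/12.
e_ss = 6/K_v = 6/(35/12) = 72/35.

72/35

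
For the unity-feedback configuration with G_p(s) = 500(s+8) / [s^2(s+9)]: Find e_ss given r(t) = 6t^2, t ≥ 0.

0.027

The open loop has two poles at the origin → type 2 system.
K_a = lim_{s→0} s^2·G_p(s) = 500·8 / (9) = 4000/9.
r(t) = 6t^2 gives R(s) = 12/s^3.
e_ss = 12/K_a = 12/(4000/9) = 0.027.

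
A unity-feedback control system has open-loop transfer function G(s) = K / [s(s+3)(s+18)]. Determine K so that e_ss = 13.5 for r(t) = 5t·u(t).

20

One free integrator in G(s): this is a type 1 system.
K_v = lim_{s→0} s·G(s) = K / (3·18) = (1/54)·K.
e_ss = 5/K_v = 13.5 ⇒ K_v = 10/27 ⇒ K = (10/27)/(1/54) = 20.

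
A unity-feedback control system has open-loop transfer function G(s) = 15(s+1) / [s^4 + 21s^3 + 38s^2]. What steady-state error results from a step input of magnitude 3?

0

Lowest-order denominator term is 38s^2, so the open loop has 2 poles at the origin → type 2 system.
K_p = ∞ for a type-2 system; e_ss to a step is zero.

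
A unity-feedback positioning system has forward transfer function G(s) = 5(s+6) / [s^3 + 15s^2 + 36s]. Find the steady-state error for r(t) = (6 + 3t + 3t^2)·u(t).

Lowest-order denominator term is 36s, so the open loop has 1 pole at the origin → type 1 system. By superposition:
  • 6: tracked with zero error.
  • 3t: e_ss = 3/K_v with K_v=5/6 → 3.6.
  • 3t^2: a type-1 system cannot track it, e_ss → ∞.
The unbounded component dominates.

infinity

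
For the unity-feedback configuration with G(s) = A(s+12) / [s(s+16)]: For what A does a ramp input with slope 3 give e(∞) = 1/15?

System type = 1 (one pole at s=0).
K_v = lim_{s→0} s·G(s) = A·12 / (16) = 0.75·A.
e_ss = 3/K_v = 1/15 ⇒ K_v = 45 ⇒ A = 45/0.75 = 60.

60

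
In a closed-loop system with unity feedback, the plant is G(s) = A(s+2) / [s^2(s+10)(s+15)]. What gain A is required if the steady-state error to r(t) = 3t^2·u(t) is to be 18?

System type = 2 (two poles at s=0).
K_a = lim_{s→0} s^2·G(s) = A·2 / (10·15) = (1/75)·A.
e_ss = 6/K_a = 18 ⇒ K_a = 1/3 ⇒ A = (1/3)/(1/75) = 25.

25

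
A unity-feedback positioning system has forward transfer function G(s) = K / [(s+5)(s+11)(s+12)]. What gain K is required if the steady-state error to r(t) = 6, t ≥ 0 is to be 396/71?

System type = 0 (no poles at s=0).
K_p = lim_{s→0} G(s) = K / (5·11·12) = (1/660)·K.
e_ss = 6/(1 + K_p) = 396/71 ⇒ 1 + (1/660)·K = 71/66 ⇒ K = 50.

50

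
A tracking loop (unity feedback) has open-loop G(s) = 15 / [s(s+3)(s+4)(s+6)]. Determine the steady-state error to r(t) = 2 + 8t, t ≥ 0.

38.4

The open loop has one pole at the origin → type 1 system. Treating each term separately:
  • 2: tracked with zero error.
  • 8t: e_ss = 8/K_v with K_v=5/24 → 38.4.
Total e_ss = 38.4.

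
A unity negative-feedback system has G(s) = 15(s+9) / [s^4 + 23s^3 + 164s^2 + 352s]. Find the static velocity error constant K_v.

135/352

The denominator has no term below 352s — 1 pole at s=0, type 1.
K_v = lim_{s→0} s·G(s) = 15·9 / 352 = 135/352.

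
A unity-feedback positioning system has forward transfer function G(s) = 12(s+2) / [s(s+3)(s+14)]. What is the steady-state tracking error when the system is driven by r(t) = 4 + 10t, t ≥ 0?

17.5

The open loop has one pole at the origin → type 1 system. By superposition:
  • 4: tracked with zero error.
  • 10t: e_ss = 10/K_v with K_v=4/7 → 17.5.
Total e_ss = 17.5.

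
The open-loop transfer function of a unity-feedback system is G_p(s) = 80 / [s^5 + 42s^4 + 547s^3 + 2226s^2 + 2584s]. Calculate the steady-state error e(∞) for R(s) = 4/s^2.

Factoring s from the denominator leaves a polynomial with constant term 2584, so the system is type 1.
K_v = lim_{s→0} s·G_p(s) = 80 / 2584 = 10/323.
e_ss = 4/K_v = 4/(10/323) = 129.2.

129.2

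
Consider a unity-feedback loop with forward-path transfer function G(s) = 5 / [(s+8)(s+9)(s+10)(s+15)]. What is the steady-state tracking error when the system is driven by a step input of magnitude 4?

G(s) has no factors of s in the denominator, so the system is type 0.
K_p = lim_{s→0} G(s) = 5 / (8·9·10·15) = 1/2160.
e_ss = 4/(1 + K_p) = 4/(2161/2160) = 8640/2161.

8640/2161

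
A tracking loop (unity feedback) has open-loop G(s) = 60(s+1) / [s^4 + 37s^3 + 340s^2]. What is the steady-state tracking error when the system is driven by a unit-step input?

0

Lowest-order denominator term is 340s^2, so the open loop has 2 poles at the origin → type 2 system.
K_p = ∞ for a type-2 system; e_ss to a step is zero.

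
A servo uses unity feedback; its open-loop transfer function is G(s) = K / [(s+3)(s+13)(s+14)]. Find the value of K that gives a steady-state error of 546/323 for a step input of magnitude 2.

100

System type = 0 (no poles at s=0).
K_p = lim_{s→0} G(s) = K / (3·13·14) = (1/546)·K.
e_ss = 2/(1 + K_p) = 546/323 ⇒ 1 + (1/546)·K = 323/273 ⇒ K = 100.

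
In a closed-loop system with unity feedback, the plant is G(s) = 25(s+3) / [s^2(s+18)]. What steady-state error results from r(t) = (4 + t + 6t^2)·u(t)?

2.88

System type = 2 (two poles at s=0). By superposition:
  • 4: tracked with zero error.
  • t: tracked with zero error.
  • 6t^2: e_ss = 12/K_a with K_a=25/6 → 2.88.
Total e_ss = 2.88.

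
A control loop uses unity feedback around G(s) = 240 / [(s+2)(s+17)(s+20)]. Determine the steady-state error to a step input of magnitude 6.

G(s) has no factors of s in the denominator, so the system is type 0.
K_p = lim_{s→0} G(s) = 240 / (2·17·20) = 6/17.
e_ss = 6/(1 + K_p) = 6/(23/17) = 102/23.

102/23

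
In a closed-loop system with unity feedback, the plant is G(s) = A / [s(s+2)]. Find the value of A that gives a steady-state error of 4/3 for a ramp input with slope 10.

15

One free integrator in G(s): this is a type 1 system.
K_v = lim_{s→0} s·G(s) = A / (2) = 0.5·A.
e_ss = 10/K_v = 4/3 ⇒ K_v = 7.5 ⇒ A = 7.5/0.5 = 15.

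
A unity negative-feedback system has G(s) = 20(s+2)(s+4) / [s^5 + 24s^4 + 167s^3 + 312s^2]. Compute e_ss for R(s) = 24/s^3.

46.8

Factoring s^2 from the denominator leaves a polynomial with constant term 312, so the system is type 2.
K_a = lim_{s→0} s^2·G(s) = 20·2·4 / 312 = 20/39.
r(t) = 12t^2 gives R(s) = 24/s^3.
e_ss = 24/K_a = 24/(20/39) = 46.8.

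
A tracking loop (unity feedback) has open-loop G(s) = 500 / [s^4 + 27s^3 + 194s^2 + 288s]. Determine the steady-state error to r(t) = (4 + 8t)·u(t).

4.608

Factoring s from the denominator leaves a polynomial with constant term 288, so the system is type 1. Taking each input component in turn:
  • 4: tracked with zero error.
  • 8t: e_ss = 8/K_v with K_v=125/72 → 4.608.
Total e_ss = 4.608.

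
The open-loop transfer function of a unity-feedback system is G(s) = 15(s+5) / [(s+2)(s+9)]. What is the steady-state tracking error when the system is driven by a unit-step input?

6/31

No free integrators in G(s): this is a type 0 system.
K_p = lim_{s→0} G(s) = 15·5 / (2·9) = 25/6.
e_ss = 1/(1 + K_p) = 1/(31/6) = 6/31.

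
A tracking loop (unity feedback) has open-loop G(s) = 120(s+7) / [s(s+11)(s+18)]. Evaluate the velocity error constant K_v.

The open loop has one pole at the origin → type 1 system.
K_v = lim_{s→0} s·G(s) = 120·7 / (11·18) = 140/33.

140/33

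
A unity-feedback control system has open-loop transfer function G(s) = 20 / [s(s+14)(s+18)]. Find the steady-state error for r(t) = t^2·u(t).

G(s) has one factor of s in the denominator, so the system is type 1.
K_a = lim_{s→0} s^2·G(s) = 0; the steady-state error to this parabolic input grows without bound.

infinity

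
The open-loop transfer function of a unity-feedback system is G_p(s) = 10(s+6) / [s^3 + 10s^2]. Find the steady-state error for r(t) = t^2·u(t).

Factoring s^2 from the denominator leaves a polynomial with constant term 10, so the system is type 2.
K_a = lim_{s→0} s^2·G_p(s) = 10·6 / 10 = 6.
r(t) = t^2 gives R(s) = 2/s^3.
e_ss = 2/K_a = 2/6 = 1/3.

1/3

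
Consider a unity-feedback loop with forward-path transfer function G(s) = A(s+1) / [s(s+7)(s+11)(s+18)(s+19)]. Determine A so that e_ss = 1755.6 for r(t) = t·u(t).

One free integrator in G(s): this is a type 1 system.
K_v = lim_{s→0} s·G(s) = A·1 / (7·11·18·19) = (1/26334)·A.
e_ss = 1/K_v = 1755.6 ⇒ K_v = 5/8778 ⇒ A = (5/8778)/(1/26334) = 15.

15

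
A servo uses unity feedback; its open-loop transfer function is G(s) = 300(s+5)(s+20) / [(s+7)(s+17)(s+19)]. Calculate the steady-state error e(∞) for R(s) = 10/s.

22610/32261

No free integrators in G(s): this is a type 0 system.
K_p = lim_{s→0} G(s) = 300·5·20 / (7·17·19) = 30000/2261.
e_ss = 10/(1 + K_p) = 10/(32261/2261) = 22610/32261.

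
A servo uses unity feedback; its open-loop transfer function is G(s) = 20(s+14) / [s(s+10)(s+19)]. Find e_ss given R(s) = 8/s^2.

The open loop has one pole at the origin → type 1 system.
K_v = lim_{s→0} s·G(s) = 20·14 / (10·19) = 28/19.
e_ss = 8/K_v = 8/(28/19) = 38/7.

38/7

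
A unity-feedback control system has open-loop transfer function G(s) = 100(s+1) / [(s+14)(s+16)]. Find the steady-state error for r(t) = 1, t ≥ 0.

System type = 0 (no poles at s=0).
K_p = lim_{s→0} G(s) = 100·1 / (14·16) = 25/56.
e_ss = 1/(1 + K_p) = 1/(81/56) = 56/81.

56/81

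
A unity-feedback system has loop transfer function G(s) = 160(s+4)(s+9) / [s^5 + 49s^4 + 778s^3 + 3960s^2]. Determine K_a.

16/11

Lowest-order denominator term is 3960s^2, so the open loop has 2 poles at the origin → type 2 system.
K_a = lim_{s→0} s^2·G(s) = 160·4·9 / 3960 = 16/11.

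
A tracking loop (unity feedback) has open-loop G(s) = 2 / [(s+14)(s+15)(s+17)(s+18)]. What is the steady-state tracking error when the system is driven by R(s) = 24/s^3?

The open loop has no poles at the origin → type 0 system.
K_a = lim_{s→0} s^2·G(s) = 0; the steady-state error to this parabolic input grows without bound.

infinity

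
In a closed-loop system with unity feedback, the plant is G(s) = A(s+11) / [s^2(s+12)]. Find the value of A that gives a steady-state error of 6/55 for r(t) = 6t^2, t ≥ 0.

Two free integrators in G(s): this is a type 2 system.
K_a = lim_{s→0} s^2·G(s) = A·11 / (12) = (11/12)·A.
e_ss = 12/K_a = 6/55 ⇒ K_a = 110 ⇒ A = 110/(11/12) = 120.

120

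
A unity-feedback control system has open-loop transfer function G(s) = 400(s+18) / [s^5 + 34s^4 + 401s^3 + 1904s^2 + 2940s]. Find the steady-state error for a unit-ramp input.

Factoring s from the denominator leaves a polynomial with constant term 2940, so the system is type 1.
K_v = lim_{s→0} s·G(s) = 400·18 / 2940 = 120/49.
e_ss = 1/K_v = 1/(120/49) = 49/120.

49/120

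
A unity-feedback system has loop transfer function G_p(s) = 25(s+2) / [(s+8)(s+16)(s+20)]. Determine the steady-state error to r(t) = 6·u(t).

No free integrators in G_p(s): this is a type 0 system.
K_p = lim_{s→0} G_p(s) = 25·2 / (8·16·20) = 5/256.
e_ss = 6/(1 + K_p) = 6/(261/256) = 512/87.

512/87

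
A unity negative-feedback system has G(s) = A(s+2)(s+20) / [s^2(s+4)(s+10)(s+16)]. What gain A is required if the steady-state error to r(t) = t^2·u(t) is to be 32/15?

15

Two free integrators in G(s): this is a type 2 system.
K_a = lim_{s→0} s^2·G(s) = A·2·20 / (4·10·16) = 0.0625·A.
e_ss = 2/K_a = 32/15 ⇒ K_a = 0.9375 ⇒ A = 0.9375/0.0625 = 15.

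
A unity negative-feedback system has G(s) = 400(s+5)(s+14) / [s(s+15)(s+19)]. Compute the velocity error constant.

The open loop has one pole at the origin → type 1 system.
K_v = lim_{s→0} s·G(s) = 400·5·14 / (15·19) = 5600/57.

5600/57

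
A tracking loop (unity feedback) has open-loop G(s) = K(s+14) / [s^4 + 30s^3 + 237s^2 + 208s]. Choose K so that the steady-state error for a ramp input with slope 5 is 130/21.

12

Lowest-order denominator term is 208s, so the open loop has 1 pole at the origin → type 1 system.
K_v = lim_{s→0} s·G(s) = K·14 / 208 = (7/104)·K.
e_ss = 5/K_v = 130/21 ⇒ K_v = 21/26 ⇒ K = (21/26)/(7/104) = 12.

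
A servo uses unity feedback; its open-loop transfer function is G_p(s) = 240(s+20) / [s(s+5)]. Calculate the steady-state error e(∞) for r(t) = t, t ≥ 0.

1/960

System type = 1 (one pole at s=0).
K_v = lim_{s→0} s·G_p(s) = 240·20 / (5) = 960.
e_ss = 1/K_v = 1/960.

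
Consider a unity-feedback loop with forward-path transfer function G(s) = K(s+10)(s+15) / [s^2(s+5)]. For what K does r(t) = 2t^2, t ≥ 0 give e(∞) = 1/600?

80

Two free integrators in G(s): this is a type 2 system.
K_a = lim_{s→0} s^2·G(s) = K·10·15 / (5) = 30·K.
e_ss = 4/K_a = 1/600 ⇒ K_a = 2400 ⇒ K = 2400/30 = 80.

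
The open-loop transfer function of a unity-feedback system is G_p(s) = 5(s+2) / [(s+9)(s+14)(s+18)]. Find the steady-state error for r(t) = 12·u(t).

No free integrators in G_p(s): this is a type 0 system.
K_p = lim_{s→0} G_p(s) = 5·2 / (9·14·18) = 5/1134.
e_ss = 12/(1 + K_p) = 12/(1139/1134) = 13608/1139.

13608/1139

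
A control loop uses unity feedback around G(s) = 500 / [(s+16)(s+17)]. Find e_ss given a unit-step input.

The open loop has no poles at the origin → type 0 system.
K_p = lim_{s→0} G(s) = 500 / (16·17) = 125/68.
e_ss = 1/(1 + K_p) = 1/(193/68) = 68/193.

68/193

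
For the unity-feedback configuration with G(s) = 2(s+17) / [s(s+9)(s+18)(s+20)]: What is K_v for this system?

17/1620

The open loop has one pole at the origin → type 1 system.
K_v = lim_{s→0} s·G(s) = 2·17 / (9·18·20) = 17/1620.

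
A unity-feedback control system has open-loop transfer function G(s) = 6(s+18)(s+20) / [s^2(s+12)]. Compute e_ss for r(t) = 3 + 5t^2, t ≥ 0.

1/18

System type = 2 (two poles at s=0). Treating each term separately:
  • 3: tracked with zero error.
  • 5t^2: e_ss = 10/K_a with K_a=180 → 1/18.
Total e_ss = 1/18.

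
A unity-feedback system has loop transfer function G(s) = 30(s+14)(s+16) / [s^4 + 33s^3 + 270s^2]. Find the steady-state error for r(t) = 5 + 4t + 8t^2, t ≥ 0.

9/14

Factoring s^2 from the denominator leaves a polynomial with constant term 270, so the system is type 2. Treating each term separately:
  • 5: tracked with zero error.
  • 4t: tracked with zero error.
  • 8t^2: e_ss = 16/K_a with K_a=224/9 → 9/14.
Total e_ss = 9/14.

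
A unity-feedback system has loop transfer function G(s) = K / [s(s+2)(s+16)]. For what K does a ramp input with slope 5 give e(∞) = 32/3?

15

The open loop has one pole at the origin → type 1 system.
K_v = lim_{s→0} s·G(s) = K / (2·16) = (1/32)·K.
e_ss = 5/K_v = 32/3 ⇒ K_v = 15/32 ⇒ K = (15/32)/(1/32) = 15.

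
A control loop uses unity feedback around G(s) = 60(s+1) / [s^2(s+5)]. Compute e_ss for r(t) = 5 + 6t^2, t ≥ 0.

1

Two free integrators in G(s): this is a type 2 system. Taking each input component in turn:
  • 5: tracked with zero error.
  • 6t^2: e_ss = 12/K_a with K_a=12 → 1.
Total e_ss = 1.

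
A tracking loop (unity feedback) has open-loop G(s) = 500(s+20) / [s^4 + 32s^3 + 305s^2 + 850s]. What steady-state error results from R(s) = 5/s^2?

Lowest-order denominator term is 850s, so the open loop has 1 pole at the origin → type 1 system.
K_v = lim_{s→0} s·G(s) = 500·20 / 850 = 200/17.
e_ss = 5/K_v = 5/(200/17) = 0.425.

0.425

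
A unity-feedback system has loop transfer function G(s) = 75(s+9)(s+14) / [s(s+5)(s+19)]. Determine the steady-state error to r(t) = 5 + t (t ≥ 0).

One free integrator in G(s): this is a type 1 system. Treating each term separately:
  • 5: tracked with zero error.
  • t: e_ss = 1/K_v with K_v=1890/19 → 19/1890.
Total e_ss = 19/1890.

19/1890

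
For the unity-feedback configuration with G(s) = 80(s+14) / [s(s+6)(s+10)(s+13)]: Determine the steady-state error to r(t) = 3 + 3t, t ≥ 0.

117/56

G(s) has one factor of s in the denominator, so the system is type 1. Taking each input component in turn:
  • 3: tracked with zero error.
  • 3t: e_ss = 3/K_v with K_v=56/39 → 117/56.
Total e_ss = 117/56.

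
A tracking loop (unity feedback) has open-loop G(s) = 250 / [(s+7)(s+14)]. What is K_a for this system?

System type = 0 (no poles at s=0).
K_a = lim_{s→0} s^2·G(s) = 0 (the extra factor of s kills the finite limit).

0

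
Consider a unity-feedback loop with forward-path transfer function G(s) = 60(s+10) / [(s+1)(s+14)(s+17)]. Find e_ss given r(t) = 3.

357/419

G(s) has no factors of s in the denominator, so the system is type 0.
K_p = lim_{s→0} G(s) = 60·10 / (1·14·17) = 300/119.
e_ss = 3/(1 + K_p) = 3/(419/119) = 357/419.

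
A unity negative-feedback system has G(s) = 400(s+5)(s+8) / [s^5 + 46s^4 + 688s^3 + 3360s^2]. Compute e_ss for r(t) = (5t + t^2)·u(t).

The denominator has no term below 3360s^2 — 2 poles at s=0, type 2. By superposition:
  • 5t: tracked with zero error.
  • t^2: e_ss = 2/K_a with K_a=100/21 → 0.42.
Total e_ss = 0.42.

0.42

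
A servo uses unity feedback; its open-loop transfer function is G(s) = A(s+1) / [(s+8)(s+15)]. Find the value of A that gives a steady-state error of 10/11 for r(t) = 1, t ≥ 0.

12

System type = 0 (no poles at s=0).
K_p = lim_{s→0} G(s) = A·1 / (8·15) = (1/120)·A.
e_ss = 1/(1 + K_p) = 10/11 ⇒ 1 + (1/120)·A = 1.1 ⇒ A = 12.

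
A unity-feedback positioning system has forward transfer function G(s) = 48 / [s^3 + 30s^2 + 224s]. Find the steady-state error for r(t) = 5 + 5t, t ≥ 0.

The denominator has no term below 224s — 1 pole at s=0, type 1. Taking each input component in turn:
  • 5: tracked with zero error.
  • 5t: e_ss = 5/K_v with K_v=3/14 → 70/3.
Total e_ss = 70/3.

70/3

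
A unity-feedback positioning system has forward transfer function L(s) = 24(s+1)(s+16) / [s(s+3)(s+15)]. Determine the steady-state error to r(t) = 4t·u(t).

L(s) has one factor of s in the denominator, so the system is type 1.
K_v = lim_{s→0} s·L(s) = 24·1·16 / (3·15) = 128/15.
e_ss = 4/K_v = 4/(128/15) = 15/32.

15/32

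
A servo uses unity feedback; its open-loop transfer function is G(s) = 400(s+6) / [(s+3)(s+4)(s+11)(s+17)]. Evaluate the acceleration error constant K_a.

0

System type = 0 (no poles at s=0).
K_a = lim_{s→0} s^2·G(s) = 0 (the extra factor of s kills the finite limit).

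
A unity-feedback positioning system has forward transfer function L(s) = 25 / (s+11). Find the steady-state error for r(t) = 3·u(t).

No free integrators in L(s): this is a type 0 system.
K_p = lim_{s→0} L(s) = 25 / (11) = 25/11.
e_ss = 3/(1 + K_p) = 3/(36/11) = 11/12.

11/12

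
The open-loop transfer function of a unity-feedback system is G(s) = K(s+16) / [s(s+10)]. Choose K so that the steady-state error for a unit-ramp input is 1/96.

The open loop has one pole at the origin → type 1 system.
K_v = lim_{s→0} s·G(s) = K·16 / (10) = 1.6·K.
e_ss = 1/K_v = 1/96 ⇒ K_v = 96 ⇒ K = 96/1.6 = 60.

60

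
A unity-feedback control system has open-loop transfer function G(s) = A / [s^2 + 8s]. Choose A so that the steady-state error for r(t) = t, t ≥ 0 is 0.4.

20

The denominator has no term below 8s — 1 pole at s=0, type 1.
K_v = lim_{s→0} s·G(s) = A / 8 = 0.125·A.
e_ss = 1/K_v = 0.4 ⇒ K_v = 2.5 ⇒ A = 2.5/0.125 = 20.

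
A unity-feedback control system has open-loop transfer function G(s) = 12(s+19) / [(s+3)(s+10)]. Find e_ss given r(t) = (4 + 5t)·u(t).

infinity

System type = 0 (no poles at s=0). By superposition:
  • 4: e_ss = 4/(1+K_p) with K_p=7.6 → 20/43.
  • 5t: a type-0 system cannot track it, e_ss → ∞.
The unbounded component dominates.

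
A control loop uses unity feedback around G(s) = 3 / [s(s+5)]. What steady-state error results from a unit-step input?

0

G(s) has one factor of s in the denominator, so the system is type 1.
A type-1 system has K_p = ∞, so it tracks a step input with zero steady-state error.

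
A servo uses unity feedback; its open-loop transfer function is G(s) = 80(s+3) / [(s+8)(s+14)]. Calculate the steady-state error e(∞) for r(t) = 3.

The open loop has no poles at the origin → type 0 system.
K_p = lim_{s→0} G(s) = 80·3 / (8·14) = 15/7.
e_ss = 3/(1 + K_p) = 3/(22/7) = 21/22.

21/22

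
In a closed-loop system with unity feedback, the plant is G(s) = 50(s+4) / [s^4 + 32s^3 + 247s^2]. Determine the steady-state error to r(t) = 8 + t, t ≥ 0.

0

Lowest-order denominator term is 247s^2, so the open loop has 2 poles at the origin → type 2 system. By superposition:
  • 8: tracked with zero error.
  • t: tracked with zero error.
Total e_ss = 0.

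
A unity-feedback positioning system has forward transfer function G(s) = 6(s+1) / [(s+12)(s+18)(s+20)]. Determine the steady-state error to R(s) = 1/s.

G(s) has no factors of s in the denominator, so the system is type 0.
K_p = lim_{s→0} G(s) = 6·1 / (12·18·20) = 1/720.
e_ss = 1/(1 + K_p) = 1/(721/720) = 720/721.

720/721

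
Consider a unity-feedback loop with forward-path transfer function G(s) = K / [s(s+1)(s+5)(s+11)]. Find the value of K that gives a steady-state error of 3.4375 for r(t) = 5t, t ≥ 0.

80

System type = 1 (one pole at s=0).
K_v = lim_{s→0} s·G(s) = K / (1·5·11) = (1/55)·K.
e_ss = 5/K_v = 3.4375 ⇒ K_v = 16/11 ⇒ K = (16/11)/(1/55) = 80.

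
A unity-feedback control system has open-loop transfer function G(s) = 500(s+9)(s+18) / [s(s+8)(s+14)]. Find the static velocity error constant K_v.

10125/14

The open loop has one pole at the origin → type 1 system.
K_v = lim_{s→0} s·G(s) = 500·9·18 / (8·14) = 10125/14.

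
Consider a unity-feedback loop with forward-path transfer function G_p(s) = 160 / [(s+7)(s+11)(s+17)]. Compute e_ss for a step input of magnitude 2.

2618/1469

System type = 0 (no poles at s=0).
K_p = lim_{s→0} G_p(s) = 160 / (7·11·17) = 160/1309.
e_ss = 2/(1 + K_p) = 2/(1469/1309) = 2618/1469.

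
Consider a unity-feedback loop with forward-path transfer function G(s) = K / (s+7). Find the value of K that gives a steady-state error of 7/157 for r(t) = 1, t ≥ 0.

150

System type = 0 (no poles at s=0).
K_p = lim_{s→0} G(s) = K / (7) = (1/7)·K.
e_ss = 1/(1 + K_p) = 7/157 ⇒ 1 + (1/7)·K = 157/7 ⇒ K = 150.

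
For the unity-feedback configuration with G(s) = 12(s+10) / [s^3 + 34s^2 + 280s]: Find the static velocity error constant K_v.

3/7

Factoring s from the denominator leaves a polynomial with constant term 280, so the system is type 1.
K_v = lim_{s→0} s·G(s) = 12·10 / 280 = 3/7.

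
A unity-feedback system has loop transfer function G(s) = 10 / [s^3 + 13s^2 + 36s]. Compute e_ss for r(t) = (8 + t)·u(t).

Lowest-order denominator term is 36s, so the open loop has 1 pole at the origin → type 1 system. Treating each term separately:
  • 8: tracked with zero error.
  • t: e_ss = 1/K_v with K_v=5/18 → 3.6.
Total e_ss = 3.6.

3.6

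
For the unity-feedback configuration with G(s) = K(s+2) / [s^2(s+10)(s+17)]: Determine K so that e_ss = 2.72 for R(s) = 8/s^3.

250

The open loop has two poles at the origin → type 2 system.
K_a = lim_{s→0} s^2·G(s) = K·2 / (10·17) = (1/85)·K.
e_ss = 8/K_a = 2.72 ⇒ K_a = 50/17 ⇒ K = (50/17)/(1/85) = 250.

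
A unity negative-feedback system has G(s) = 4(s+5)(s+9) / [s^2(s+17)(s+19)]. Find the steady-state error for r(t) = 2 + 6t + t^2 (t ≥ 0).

323/90

G(s) has two factors of s in the denominator, so the system is type 2. Treating each term separately:
  • 2: tracked with zero error.
  • 6t: tracked with zero error.
  • t^2: e_ss = 2/K_a with K_a=180/323 → 323/90.
Total e_ss = 323/90.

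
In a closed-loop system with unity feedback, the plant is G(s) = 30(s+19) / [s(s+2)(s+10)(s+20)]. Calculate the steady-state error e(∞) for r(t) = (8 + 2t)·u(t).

System type = 1 (one pole at s=0). Treating each term separately:
  • 8: tracked with zero error.
  • 2t: e_ss = 2/K_v with K_v=1.425 → 80/57.
Total e_ss = 80/57.

80/57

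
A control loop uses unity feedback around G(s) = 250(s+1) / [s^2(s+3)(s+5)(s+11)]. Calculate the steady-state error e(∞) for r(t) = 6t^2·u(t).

7.92

G(s) has two factors of s in the denominator, so the system is type 2.
K_a = lim_{s→0} s^2·G(s) = 250·1 / (3·5·11) = 50/33.
r(t) = 6t^2 gives R(s) = 12/s^3.
e_ss = 12/K_a = 12/(50/33) = 7.92.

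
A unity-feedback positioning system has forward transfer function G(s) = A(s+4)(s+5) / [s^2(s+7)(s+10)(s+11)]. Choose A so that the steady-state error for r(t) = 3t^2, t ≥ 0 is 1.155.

System type = 2 (two poles at s=0).
K_a = lim_{s→0} s^2·G(s) = A·4·5 / (7·10·11) = (2/77)·A.
e_ss = 6/K_a = 1.155 ⇒ K_a = 400/77 ⇒ A = (400/77)/(2/77) = 200.

200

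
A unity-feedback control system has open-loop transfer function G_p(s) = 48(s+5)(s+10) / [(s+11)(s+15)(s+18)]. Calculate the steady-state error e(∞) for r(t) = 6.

594/179

No free integrators in G_p(s): this is a type 0 system.
K_p = lim_{s→0} G_p(s) = 48·5·10 / (11·15·18) = 80/99.
e_ss = 6/(1 + K_p) = 6/(179/99) = 594/179.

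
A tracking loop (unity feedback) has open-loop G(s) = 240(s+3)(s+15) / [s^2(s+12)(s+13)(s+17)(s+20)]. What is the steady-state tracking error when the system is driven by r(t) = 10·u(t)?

Two free integrators in G(s): this is a type 2 system.
A type-2 system has K_p = ∞, so it tracks a step input with zero steady-state error.

0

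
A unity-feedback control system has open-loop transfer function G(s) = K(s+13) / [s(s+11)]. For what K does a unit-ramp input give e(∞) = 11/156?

G(s) has one factor of s in the denominator, so the system is type 1.
K_v = lim_{s→0} s·G(s) = K·13 / (11) = (13/11)·K.
e_ss = 1/K_v = 11/156 ⇒ K_v = 156/11 ⇒ K = (156/11)/(13/11) = 12.

12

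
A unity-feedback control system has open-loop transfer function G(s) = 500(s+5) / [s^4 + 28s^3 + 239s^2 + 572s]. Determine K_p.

K_p = lim_{s→0} G(s); with 1 pole at the origin the limit diverges, so K_p = ∞.

infinity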